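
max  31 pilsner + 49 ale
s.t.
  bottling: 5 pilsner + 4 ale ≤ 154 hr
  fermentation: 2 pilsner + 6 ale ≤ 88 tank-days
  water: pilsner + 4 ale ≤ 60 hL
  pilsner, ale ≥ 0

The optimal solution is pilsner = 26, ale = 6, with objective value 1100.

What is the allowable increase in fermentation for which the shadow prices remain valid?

Binding constraints: bottling, fermentation. The basis is B = [[5,4],[2,6]] with det 22.
Per unit increase in fermentation, x* moves by d = (-0.1818, 0.2273).
The basis stays optimal until water becomes binding; allowable increase = 13.75 tank-days.

13.75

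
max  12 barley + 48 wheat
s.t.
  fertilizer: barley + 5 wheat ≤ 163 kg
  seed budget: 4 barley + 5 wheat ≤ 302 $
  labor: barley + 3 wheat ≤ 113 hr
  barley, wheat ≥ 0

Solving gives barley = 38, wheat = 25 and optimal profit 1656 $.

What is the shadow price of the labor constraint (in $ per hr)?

6

At the optimum: fertilizer uses 163 of 163 (binding); seed budget uses 277 of 302 (slack = 25); labor uses 113 of 113 (binding).
Since seed budget is not tight, its dual is 0.
The binding rows give the dual system: 1·y_fertilizer + 1·y_labor = 12 and 5·y_fertilizer + 3·y_labor = 48.
This yields shadow prices y_fertilizer = 6, y_labor = 6.
Shadow price of labor = 6.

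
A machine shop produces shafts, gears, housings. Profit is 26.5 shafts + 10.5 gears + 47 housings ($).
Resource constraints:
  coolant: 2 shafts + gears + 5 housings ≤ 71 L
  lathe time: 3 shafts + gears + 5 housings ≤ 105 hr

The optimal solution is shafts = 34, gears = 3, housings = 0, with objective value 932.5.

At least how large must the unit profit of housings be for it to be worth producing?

52.5

Both coolant and lathe time are binding at x*.
Dual feasibility on the basic columns requires 2·y_coolant + 3·y_lathe time = 26.5, 1·y_coolant + 1·y_lathe time = 10.5.
This yields shadow prices y_coolant = 5, y_lathe time = 5.5.
housings enters the basis when its profit ≥ yᵀa₃ = 5·5 + 5.5·5 = 52.5.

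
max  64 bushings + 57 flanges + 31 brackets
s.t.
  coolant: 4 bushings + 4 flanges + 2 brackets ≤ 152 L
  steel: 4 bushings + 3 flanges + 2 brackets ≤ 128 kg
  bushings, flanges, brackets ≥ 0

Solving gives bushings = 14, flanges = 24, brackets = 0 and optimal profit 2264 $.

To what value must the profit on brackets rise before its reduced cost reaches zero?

32

Both coolant and steel are binding at x*.
Dual feasibility on the basic columns requires 4·y_coolant + 4·y_steel = 64, 4·y_coolant + 3·y_steel = 57.
This yields shadow prices y_coolant = 9, y_steel = 7.
brackets enters the basis when its profit ≥ yᵀa₃ = 9·2 + 7·2 = 32.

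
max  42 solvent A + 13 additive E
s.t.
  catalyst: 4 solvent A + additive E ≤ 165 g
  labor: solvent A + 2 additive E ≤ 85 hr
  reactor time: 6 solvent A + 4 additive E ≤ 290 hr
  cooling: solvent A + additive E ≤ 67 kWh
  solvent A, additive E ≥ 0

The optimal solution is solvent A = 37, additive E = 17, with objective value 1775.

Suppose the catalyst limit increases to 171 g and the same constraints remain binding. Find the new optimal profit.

1829

Check each constraint at x*: catalyst 165/165 (tight); labor 71/85 (slack 14); reactor time 290/290 (tight); cooling 54/67 (slack 13).
Since labor, cooling are not tight, their duals are 0.
From A_Bᵀ y = c: 4·y_catalyst + 6·y_reactor time = 42; 1·y_catalyst + 4·y_reactor time = 13.
Solving: y_catalyst = 9, y_reactor time = 1.
Δz = y_catalyst·Δb = 9 × (6) = 54, so new z* = 1775 + 54 = 1829.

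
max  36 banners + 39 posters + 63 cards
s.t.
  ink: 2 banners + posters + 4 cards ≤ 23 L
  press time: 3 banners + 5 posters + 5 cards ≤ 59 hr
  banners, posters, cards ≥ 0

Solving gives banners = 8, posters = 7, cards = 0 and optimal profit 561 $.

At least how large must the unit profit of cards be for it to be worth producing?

At the optimum: ink uses 23 of 23 (binding); press time uses 59 of 59 (binding).
From A_Bᵀ y = c: 2·y_ink + 3·y_press time = 36; 1·y_ink + 5·y_press time = 39.
This yields shadow prices y_ink = 9, y_press time = 6.
cards enters the basis when its profit ≥ yᵀa₃ = 9·4 + 6·5 = 66.

66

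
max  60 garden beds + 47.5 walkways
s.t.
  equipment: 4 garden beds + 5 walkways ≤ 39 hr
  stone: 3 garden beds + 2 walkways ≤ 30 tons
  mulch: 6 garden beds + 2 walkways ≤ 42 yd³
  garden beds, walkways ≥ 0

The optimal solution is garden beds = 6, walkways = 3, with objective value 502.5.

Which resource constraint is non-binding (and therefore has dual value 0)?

stone

equipment: 39/39 (binding)
stone: 24/30 (slack 6)
mulch: 42/42 (binding)
By complementary slackness, a constraint with positive slack has shadow price 0 → stone.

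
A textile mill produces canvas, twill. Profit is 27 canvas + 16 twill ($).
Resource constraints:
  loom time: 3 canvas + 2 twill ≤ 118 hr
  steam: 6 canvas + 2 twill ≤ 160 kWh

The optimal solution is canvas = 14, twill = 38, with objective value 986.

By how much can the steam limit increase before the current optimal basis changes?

76

Binding constraints: loom time, steam. The basis is B = [[3,2],[6,2]] with det -6.
Per unit increase in steam, x* moves by d = (0.3333, -0.5).
The basis stays optimal until twill reaches 0; allowable increase = 76 kWh.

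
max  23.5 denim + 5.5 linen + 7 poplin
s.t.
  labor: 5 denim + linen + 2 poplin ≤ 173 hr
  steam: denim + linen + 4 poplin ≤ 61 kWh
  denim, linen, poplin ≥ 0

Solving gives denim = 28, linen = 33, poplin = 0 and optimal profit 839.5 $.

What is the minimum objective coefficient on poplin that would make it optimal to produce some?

13

Check each constraint at x*: labor 173/173 (tight); steam 61/61 (tight).
The binding rows give the dual system: 5·y_labor + 1·y_steam = 23.5 and 1·y_labor + 1·y_steam = 5.5.
This yields shadow prices y_labor = 4.5, y_steam = 1.
poplin enters the basis when its profit ≥ yᵀa₃ = 4.5·2 + 1·4 = 13.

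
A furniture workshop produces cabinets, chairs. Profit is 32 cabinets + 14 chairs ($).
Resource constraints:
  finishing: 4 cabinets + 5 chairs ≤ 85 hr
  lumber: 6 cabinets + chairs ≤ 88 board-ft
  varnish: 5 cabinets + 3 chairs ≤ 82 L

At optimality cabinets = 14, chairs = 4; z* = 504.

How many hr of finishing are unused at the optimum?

9

finishing used = 4·14 + 5·4 = 76; slack = 85 − 76 = 9.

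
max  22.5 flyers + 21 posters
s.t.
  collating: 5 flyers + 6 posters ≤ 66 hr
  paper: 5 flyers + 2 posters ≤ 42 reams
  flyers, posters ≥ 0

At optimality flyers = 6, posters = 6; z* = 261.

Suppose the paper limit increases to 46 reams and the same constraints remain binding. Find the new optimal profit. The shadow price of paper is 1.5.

267

Δb = 4, so new z* = 261 + (1.5)·(4) = 261 + 6 = 267.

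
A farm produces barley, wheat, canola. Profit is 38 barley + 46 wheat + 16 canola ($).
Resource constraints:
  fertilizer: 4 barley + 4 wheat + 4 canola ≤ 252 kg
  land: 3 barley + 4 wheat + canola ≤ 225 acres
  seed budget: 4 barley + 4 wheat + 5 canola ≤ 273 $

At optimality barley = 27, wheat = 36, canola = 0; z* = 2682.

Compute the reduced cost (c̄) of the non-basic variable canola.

-6

Check each constraint at x*: fertilizer 252/252 (tight); land 225/225 (tight); seed budget 252/273 (slack 21).
By complementary slackness, y = 0 for the non-binding constraint.
Dual feasibility on the basic columns requires 4·y_fertilizer + 3·y_land = 38, 4·y_fertilizer + 4·y_land = 46.
→ y_fertilizer = 3.5 and y_land = 8.
Reduced cost of canola: c₃ − yᵀa₃ = 16 − (3.5·4 + 8·1) = 16 − 22 = -6.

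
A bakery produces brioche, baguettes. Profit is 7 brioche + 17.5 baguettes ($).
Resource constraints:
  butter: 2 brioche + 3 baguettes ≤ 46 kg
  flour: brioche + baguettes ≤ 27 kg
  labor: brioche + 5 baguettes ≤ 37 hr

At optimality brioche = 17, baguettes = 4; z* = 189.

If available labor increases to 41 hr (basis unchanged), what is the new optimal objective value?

At the optimum: butter uses 46 of 46 (binding); flour uses 21 of 27 (slack = 6); labor uses 37 of 37 (binding).
Since flour is not tight, its dual is 0.
The binding rows give the dual system: 2·y_butter + 1·y_labor = 7 and 3·y_butter + 5·y_labor = 17.5.
This yields shadow prices y_butter = 2.5, y_labor = 2.
Δz = y_labor·Δb = 2 × (4) = 8, so new z* = 189 + 8 = 197.

197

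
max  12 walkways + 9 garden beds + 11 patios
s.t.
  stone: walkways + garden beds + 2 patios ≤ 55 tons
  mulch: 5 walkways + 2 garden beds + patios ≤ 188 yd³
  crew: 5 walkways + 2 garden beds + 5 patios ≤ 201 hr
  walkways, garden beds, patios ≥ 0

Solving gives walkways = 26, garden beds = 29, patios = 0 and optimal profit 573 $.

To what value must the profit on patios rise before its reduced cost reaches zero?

At the optimum: stone uses 55 of 55 (binding); mulch uses 188 of 188 (binding); crew uses 188 of 201 (slack = 13).
By complementary slackness, y = 0 for the non-binding constraint.
From A_Bᵀ y = c: 1·y_stone + 5·y_mulch = 12; 1·y_stone + 2·y_mulch = 9.
→ y_stone = 7 and y_mulch = 1.
patios enters the basis when its profit ≥ yᵀa₃ = 7·2 + 1·1 = 15.

15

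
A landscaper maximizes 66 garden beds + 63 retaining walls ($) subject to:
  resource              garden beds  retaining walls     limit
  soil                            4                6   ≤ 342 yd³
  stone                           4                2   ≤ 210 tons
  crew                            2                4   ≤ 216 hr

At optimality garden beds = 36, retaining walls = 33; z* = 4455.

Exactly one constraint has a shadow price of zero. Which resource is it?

crew

soil: 342/342 (binding)
stone: 210/210 (binding)
crew: 204/216 (slack 12)
By complementary slackness, a constraint with positive slack has shadow price 0 → crew.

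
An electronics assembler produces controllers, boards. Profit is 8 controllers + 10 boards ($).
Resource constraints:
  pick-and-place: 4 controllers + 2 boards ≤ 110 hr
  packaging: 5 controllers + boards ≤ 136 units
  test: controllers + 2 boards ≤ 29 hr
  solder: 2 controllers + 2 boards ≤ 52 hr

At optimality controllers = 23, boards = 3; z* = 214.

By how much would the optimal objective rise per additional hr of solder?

3

At the optimum: pick-and-place uses 98 of 110 (slack = 12); packaging uses 118 of 136 (slack = 18); test uses 29 of 29 (binding); solder uses 52 of 52 (binding).
Slack constraints have shadow price 0 (complementary slackness).
Dual feasibility on the basic columns requires 1·y_test + 2·y_solder = 8, 2·y_test + 2·y_solder = 10.
This yields shadow prices y_test = 2, y_solder = 3.
Shadow price of solder = 3.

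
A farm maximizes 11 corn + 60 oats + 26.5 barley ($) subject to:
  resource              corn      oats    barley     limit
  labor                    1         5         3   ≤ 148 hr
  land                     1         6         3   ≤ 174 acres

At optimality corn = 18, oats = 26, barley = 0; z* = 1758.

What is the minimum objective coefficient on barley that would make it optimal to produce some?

33

Check each constraint at x*: labor 148/148 (tight); land 174/174 (tight).
The binding rows give the dual system: 1·y_labor + 1·y_land = 11 and 5·y_labor + 6·y_land = 60.
Solving: y_labor = 6, y_land = 5.
barley enters the basis when its profit ≥ yᵀa₃ = 6·3 + 5·3 = 33.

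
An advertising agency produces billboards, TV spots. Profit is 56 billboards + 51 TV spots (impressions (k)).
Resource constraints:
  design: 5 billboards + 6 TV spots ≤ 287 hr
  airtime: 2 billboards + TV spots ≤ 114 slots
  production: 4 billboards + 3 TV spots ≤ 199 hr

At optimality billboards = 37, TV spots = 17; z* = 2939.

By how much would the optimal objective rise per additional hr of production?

9

At the optimum: design uses 287 of 287 (binding); airtime uses 91 of 114 (slack = 23); production uses 199 of 199 (binding).
By complementary slackness, y = 0 for the non-binding constraint.
From A_Bᵀ y = c: 5·y_design + 4·y_production = 56; 6·y_design + 3·y_production = 51.
Solving: y_design = 4, y_production = 9.
Shadow price of production = 9.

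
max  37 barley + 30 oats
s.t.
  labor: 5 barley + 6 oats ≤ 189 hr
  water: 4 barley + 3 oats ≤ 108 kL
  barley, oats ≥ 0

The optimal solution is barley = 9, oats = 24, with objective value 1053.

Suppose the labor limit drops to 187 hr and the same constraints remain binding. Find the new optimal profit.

Both labor and water are binding at x*.
The binding rows give the dual system: 5·y_labor + 4·y_water = 37 and 6·y_labor + 3·y_water = 30.
→ y_labor = 1 and y_water = 8.
Δz = y_labor·Δb = 1 × (-2) = -2, so new z* = 1053 − 2 = 1051.

1051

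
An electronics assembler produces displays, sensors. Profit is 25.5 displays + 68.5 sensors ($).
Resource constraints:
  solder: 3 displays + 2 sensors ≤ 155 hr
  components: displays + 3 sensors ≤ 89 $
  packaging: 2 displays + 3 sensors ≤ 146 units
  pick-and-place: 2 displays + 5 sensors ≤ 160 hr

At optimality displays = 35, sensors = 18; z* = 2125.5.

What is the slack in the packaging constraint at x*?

22

packaging used = 2·35 + 3·18 = 124; slack = 146 − 124 = 22.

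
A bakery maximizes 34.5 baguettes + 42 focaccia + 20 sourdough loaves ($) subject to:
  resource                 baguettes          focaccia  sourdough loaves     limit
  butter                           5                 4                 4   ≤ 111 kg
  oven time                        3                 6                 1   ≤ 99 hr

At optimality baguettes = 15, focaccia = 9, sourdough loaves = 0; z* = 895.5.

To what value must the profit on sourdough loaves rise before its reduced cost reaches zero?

22

Check each constraint at x*: butter 111/111 (tight); oven time 99/99 (tight).
From A_Bᵀ y = c: 5·y_butter + 3·y_oven time = 34.5; 4·y_butter + 6·y_oven time = 42.
This yields shadow prices y_butter = 4.5, y_oven time = 4.
sourdough loaves enters the basis when its profit ≥ yᵀa₃ = 4.5·4 + 4·1 = 22.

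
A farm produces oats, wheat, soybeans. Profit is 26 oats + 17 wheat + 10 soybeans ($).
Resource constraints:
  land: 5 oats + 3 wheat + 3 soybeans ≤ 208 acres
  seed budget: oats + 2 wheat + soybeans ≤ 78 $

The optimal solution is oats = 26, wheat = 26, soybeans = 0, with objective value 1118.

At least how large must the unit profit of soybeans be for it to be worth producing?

16

At the optimum: land uses 208 of 208 (binding); seed budget uses 78 of 78 (binding).
The binding rows give the dual system: 5·y_land + 1·y_seed budget = 26 and 3·y_land + 2·y_seed budget = 17.
This yields shadow prices y_land = 5, y_seed budget = 1.
soybeans enters the basis when its profit ≥ yᵀa₃ = 5·3 + 1·1 = 16.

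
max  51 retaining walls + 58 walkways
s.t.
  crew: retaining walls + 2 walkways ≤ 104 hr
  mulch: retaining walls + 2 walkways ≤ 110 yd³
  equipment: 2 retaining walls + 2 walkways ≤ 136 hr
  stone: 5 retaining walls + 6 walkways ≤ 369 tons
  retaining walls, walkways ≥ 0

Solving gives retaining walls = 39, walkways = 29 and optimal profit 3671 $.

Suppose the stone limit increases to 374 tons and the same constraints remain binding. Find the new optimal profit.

Binding: equipment and stone. Non-binding: crew (7 unused), mulch (13 unused).
By complementary slackness, y = 0 for the non-binding constraints.
Dual feasibility on the basic columns requires 2·y_equipment + 5·y_stone = 51, 2·y_equipment + 6·y_stone = 58.
Solving: y_equipment = 8, y_stone = 7.
Δz = y_stone·Δb = 7 × (5) = 35, so new z* = 3671 + 35 = 3706.

3706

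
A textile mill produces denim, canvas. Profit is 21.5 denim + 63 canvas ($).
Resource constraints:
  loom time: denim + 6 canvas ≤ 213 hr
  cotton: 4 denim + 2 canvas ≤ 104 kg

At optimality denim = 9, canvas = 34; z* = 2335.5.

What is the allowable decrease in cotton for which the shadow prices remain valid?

Binding constraints: loom time, cotton. The basis is B = [[1,6],[4,2]] with det -22.
Per unit decrease in cotton, x* moves by d = (-0.2727, 0.0455).
The basis stays optimal until denim reaches 0; allowable decrease = 33 kg.

33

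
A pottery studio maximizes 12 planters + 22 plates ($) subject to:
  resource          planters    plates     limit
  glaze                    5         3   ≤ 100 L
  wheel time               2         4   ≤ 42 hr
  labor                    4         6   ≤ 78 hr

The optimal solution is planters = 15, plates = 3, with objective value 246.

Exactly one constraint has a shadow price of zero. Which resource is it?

glaze

glaze: 84/100 (slack 16)
wheel time: 42/42 (binding)
labor: 78/78 (binding)
By complementary slackness, a constraint with positive slack has shadow price 0 → glaze.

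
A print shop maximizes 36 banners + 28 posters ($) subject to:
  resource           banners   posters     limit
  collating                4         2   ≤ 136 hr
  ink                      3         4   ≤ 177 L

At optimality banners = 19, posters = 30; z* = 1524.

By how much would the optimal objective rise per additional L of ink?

4

At the optimum: collating uses 136 of 136 (binding); ink uses 177 of 177 (binding).
From A_Bᵀ y = c: 4·y_collating + 3·y_ink = 36; 2·y_collating + 4·y_ink = 28.
→ y_collating = 6 and y_ink = 4.
Shadow price of ink = 4.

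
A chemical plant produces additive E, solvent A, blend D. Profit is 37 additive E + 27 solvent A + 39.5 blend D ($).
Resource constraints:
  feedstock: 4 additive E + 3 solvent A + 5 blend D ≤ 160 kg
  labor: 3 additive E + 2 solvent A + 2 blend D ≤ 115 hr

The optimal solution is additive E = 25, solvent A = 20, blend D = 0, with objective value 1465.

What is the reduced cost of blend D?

-1.5

Check each constraint at x*: feedstock 160/160 (tight); labor 115/115 (tight).
From A_Bᵀ y = c: 4·y_feedstock + 3·y_labor = 37; 3·y_feedstock + 2·y_labor = 27.
This yields shadow prices y_feedstock = 7, y_labor = 3.
Reduced cost of blend D: c₃ − yᵀa₃ = 39.5 − (7·5 + 3·2) = 39.5 − 41 = -1.5.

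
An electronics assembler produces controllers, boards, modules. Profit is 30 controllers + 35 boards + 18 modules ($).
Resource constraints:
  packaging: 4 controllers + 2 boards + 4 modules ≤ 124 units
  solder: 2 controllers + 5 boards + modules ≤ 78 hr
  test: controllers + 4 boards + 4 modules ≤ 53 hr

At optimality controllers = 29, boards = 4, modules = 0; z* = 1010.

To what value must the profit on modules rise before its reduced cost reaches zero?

At the optimum: packaging uses 124 of 124 (binding); solder uses 78 of 78 (binding); test uses 45 of 53 (slack = 8).
Since test is not tight, its dual is 0.
Dual feasibility on the basic columns requires 4·y_packaging + 2·y_solder = 30, 2·y_packaging + 5·y_solder = 35.
This yields shadow prices y_packaging = 5, y_solder = 5.
modules enters the basis when its profit ≥ yᵀa₃ = 5·4 + 5·1 = 25.

25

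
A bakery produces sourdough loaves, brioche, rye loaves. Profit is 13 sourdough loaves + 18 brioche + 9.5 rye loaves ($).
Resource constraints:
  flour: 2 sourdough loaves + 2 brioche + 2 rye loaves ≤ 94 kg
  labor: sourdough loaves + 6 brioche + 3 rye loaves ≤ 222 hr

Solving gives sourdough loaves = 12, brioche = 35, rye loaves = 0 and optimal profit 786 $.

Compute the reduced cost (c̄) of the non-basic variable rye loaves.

Both flour and labor are binding at x*.
From A_Bᵀ y = c: 2·y_flour + 1·y_labor = 13; 2·y_flour + 6·y_labor = 18.
This yields shadow prices y_flour = 6, y_labor = 1.
Reduced cost of rye loaves: c₃ − yᵀa₃ = 9.5 − (6·2 + 1·3) = 9.5 − 15 = -5.5.

-5.5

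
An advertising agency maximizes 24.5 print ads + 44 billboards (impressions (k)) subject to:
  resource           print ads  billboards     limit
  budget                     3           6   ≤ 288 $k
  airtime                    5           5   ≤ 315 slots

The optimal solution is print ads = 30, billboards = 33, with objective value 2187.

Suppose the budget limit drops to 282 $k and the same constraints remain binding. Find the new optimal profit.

2148

At the optimum: budget uses 288 of 288 (binding); airtime uses 315 of 315 (binding).
From A_Bᵀ y = c: 3·y_budget + 5·y_airtime = 24.5; 6·y_budget + 5·y_airtime = 44.
Solving: y_budget = 6.5, y_airtime = 1.
Δz = y_budget·Δb = 6.5 × (-6) = -39, so new z* = 2187 − 39 = 2148.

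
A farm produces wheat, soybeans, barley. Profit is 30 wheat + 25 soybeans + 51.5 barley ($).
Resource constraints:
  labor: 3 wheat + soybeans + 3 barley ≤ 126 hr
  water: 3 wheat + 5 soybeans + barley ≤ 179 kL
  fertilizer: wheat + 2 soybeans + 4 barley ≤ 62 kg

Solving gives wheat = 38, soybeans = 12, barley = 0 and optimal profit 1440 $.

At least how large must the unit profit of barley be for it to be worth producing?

57

Binding: labor and fertilizer. Non-binding: water (5 unused).
Slack constraints have shadow price 0 (complementary slackness).
Dual feasibility on the basic columns requires 3·y_labor + 1·y_fertilizer = 30, 1·y_labor + 2·y_fertilizer = 25.
→ y_labor = 7 and y_fertilizer = 9.
barley enters the basis when its profit ≥ yᵀa₃ = 7·3 + 9·4 = 57.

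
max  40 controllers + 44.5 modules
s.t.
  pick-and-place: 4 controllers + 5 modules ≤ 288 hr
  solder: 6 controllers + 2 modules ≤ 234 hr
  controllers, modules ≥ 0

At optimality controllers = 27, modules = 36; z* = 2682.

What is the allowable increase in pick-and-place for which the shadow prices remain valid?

297

Binding constraints: pick-and-place, solder. The basis is B = [[4,5],[6,2]] with det -22.
Per unit increase in pick-and-place, x* moves by d = (-0.0909, 0.2727).
The basis stays optimal until controllers reaches 0; allowable increase = 297 hr.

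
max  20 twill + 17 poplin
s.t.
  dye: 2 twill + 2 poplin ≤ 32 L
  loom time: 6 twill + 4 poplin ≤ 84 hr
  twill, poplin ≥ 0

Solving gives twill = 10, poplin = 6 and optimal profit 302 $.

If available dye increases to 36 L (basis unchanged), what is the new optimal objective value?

324

At the optimum: dye uses 32 of 32 (binding); loom time uses 84 of 84 (binding).
The binding rows give the dual system: 2·y_dye + 6·y_loom time = 20 and 2·y_dye + 4·y_loom time = 17.
→ y_dye = 5.5 and y_loom time = 1.5.
Δz = y_dye·Δb = 5.5 × (4) = 22, so new z* = 302 + 22 = 324.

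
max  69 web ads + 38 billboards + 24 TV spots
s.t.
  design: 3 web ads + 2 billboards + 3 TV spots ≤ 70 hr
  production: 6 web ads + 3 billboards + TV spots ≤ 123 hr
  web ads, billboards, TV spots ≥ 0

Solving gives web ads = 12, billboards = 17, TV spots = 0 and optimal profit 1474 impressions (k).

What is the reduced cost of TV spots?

Both design and production are binding at x*.
From A_Bᵀ y = c: 3·y_design + 6·y_production = 69; 2·y_design + 3·y_production = 38.
Solving: y_design = 7, y_production = 8.
Reduced cost of TV spots: c₃ − yᵀa₃ = 24 − (7·3 + 8·1) = 24 − 29 = -5.

-5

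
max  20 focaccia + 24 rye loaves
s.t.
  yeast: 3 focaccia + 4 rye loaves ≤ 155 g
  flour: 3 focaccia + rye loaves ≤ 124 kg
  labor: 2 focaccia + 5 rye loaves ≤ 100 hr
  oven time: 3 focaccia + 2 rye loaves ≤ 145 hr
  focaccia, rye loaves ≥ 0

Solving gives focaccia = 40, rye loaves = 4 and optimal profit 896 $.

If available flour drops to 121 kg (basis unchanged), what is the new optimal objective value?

Check each constraint at x*: yeast 136/155 (slack 19); flour 124/124 (tight); labor 100/100 (tight); oven time 128/145 (slack 17).
By complementary slackness, y = 0 for the non-binding constraints.
The binding rows give the dual system: 3·y_flour + 2·y_labor = 20 and 1·y_flour + 5·y_labor = 24.
This yields shadow prices y_flour = 4, y_labor = 4.
Δz = y_flour·Δb = 4 × (-3) = -12, so new z* = 896 − 12 = 884.

884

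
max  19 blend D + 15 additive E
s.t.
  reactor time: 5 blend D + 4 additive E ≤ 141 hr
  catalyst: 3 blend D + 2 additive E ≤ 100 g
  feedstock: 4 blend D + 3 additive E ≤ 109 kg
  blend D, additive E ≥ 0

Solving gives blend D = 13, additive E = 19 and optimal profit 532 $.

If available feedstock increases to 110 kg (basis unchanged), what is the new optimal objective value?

533

Binding: reactor time and feedstock. Non-binding: catalyst (23 unused).
By complementary slackness, y = 0 for the non-binding constraint.
The binding rows give the dual system: 5·y_reactor time + 4·y_feedstock = 19 and 4·y_reactor time + 3·y_feedstock = 15.
This yields shadow prices y_reactor time = 3, y_feedstock = 1.
Δz = y_feedstock·Δb = 1 × (1) = 1, so new z* = 532 + 1 = 533.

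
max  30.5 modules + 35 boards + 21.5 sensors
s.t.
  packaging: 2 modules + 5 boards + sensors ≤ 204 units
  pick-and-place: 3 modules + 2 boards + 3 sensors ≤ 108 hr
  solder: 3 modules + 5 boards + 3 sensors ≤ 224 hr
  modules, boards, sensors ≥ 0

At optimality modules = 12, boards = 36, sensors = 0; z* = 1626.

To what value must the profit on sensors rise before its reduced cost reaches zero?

26.5

Check each constraint at x*: packaging 204/204 (tight); pick-and-place 108/108 (tight); solder 216/224 (slack 8).
Since solder is not tight, its dual is 0.
From A_Bᵀ y = c: 2·y_packaging + 3·y_pick-and-place = 30.5; 5·y_packaging + 2·y_pick-and-place = 35.
Solving: y_packaging = 4, y_pick-and-place = 7.5.
sensors enters the basis when its profit ≥ yᵀa₃ = 4·1 + 7.5·3 = 26.5.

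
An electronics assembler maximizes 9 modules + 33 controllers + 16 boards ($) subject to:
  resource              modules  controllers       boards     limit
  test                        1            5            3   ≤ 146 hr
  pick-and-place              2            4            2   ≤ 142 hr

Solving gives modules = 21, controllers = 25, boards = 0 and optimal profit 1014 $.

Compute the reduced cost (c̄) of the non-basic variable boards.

At the optimum: test uses 146 of 146 (binding); pick-and-place uses 142 of 142 (binding).
The binding rows give the dual system: 1·y_test + 2·y_pick-and-place = 9 and 5·y_test + 4·y_pick-and-place = 33.
This yields shadow prices y_test = 5, y_pick-and-place = 2.
Reduced cost of boards: c₃ − yᵀa₃ = 16 − (5·3 + 2·2) = 16 − 19 = -3.

-3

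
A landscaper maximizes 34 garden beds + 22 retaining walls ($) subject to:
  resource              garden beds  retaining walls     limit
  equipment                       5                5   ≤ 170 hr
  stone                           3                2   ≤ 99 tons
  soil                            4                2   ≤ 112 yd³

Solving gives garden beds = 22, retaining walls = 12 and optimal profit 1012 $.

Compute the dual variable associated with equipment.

Check each constraint at x*: equipment 170/170 (tight); stone 90/99 (slack 9); soil 112/112 (tight).
Since stone is not tight, its dual is 0.
From A_Bᵀ y = c: 5·y_equipment + 4·y_soil = 34; 5·y_equipment + 2·y_soil = 22.
This yields shadow prices y_equipment = 2, y_soil = 6.
Shadow price of equipment = 2.

2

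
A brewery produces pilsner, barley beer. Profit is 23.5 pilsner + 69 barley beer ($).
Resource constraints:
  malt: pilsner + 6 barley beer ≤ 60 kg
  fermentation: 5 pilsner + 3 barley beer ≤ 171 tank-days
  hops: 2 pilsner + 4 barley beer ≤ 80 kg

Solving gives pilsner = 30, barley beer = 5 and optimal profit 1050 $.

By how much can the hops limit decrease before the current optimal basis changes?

40

Binding constraints: malt, hops. The basis is B = [[1,6],[2,4]] with det -8.
Per unit decrease in hops, x* moves by d = (-0.75, 0.125).
The basis stays optimal until pilsner reaches 0; allowable decrease = 40 kg.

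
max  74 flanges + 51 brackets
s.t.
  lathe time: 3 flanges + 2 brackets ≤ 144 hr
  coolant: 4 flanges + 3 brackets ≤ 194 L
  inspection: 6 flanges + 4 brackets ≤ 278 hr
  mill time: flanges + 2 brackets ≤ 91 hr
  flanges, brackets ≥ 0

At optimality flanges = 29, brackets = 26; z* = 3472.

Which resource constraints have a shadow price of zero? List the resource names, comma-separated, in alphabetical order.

lathe time: 139/144 (slack 5)
coolant: 194/194 (binding)
inspection: 278/278 (binding)
mill time: 81/91 (slack 10)
By complementary slackness, a constraint with positive slack has shadow price 0 → lathe time, mill time.

lathe time, mill time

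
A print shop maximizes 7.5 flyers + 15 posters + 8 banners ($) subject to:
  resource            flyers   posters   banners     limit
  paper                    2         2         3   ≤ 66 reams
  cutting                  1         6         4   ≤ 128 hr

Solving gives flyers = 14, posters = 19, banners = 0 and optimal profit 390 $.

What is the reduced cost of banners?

-7

Both paper and cutting are binding at x*.
Dual feasibility on the basic columns requires 2·y_paper + 1·y_cutting = 7.5, 2·y_paper + 6·y_cutting = 15.
→ y_paper = 3 and y_cutting = 1.5.
Reduced cost of banners: c₃ − yᵀa₃ = 8 − (3·3 + 1.5·4) = 8 − 15 = -7.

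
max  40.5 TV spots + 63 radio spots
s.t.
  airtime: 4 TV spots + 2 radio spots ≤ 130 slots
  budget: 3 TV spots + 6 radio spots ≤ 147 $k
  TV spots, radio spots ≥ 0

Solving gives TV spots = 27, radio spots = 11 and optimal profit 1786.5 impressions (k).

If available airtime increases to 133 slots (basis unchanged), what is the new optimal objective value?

At the optimum: airtime uses 130 of 130 (binding); budget uses 147 of 147 (binding).
Dual feasibility on the basic columns requires 4·y_airtime + 3·y_budget = 40.5, 2·y_airtime + 6·y_budget = 63.
→ y_airtime = 3 and y_budget = 9.5.
Δz = y_airtime·Δb = 3 × (3) = 9, so new z* = 1786.5 + 9 = 1795.5.

1795.5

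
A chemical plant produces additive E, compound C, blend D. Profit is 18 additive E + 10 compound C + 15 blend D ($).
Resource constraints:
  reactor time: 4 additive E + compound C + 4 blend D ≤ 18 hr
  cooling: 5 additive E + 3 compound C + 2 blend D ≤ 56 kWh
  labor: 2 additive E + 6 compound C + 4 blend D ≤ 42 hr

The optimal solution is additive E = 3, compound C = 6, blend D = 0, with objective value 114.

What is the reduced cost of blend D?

At the optimum: reactor time uses 18 of 18 (binding); cooling uses 33 of 56 (slack = 23); labor uses 42 of 42 (binding).
Slack constraints have shadow price 0 (complementary slackness).
From A_Bᵀ y = c: 4·y_reactor time + 2·y_labor = 18; 1·y_reactor time + 6·y_labor = 10.
→ y_reactor time = 4 and y_labor = 1.
Reduced cost of blend D: c₃ − yᵀa₃ = 15 − (4·4 + 1·4) = 15 − 20 = -5.

-5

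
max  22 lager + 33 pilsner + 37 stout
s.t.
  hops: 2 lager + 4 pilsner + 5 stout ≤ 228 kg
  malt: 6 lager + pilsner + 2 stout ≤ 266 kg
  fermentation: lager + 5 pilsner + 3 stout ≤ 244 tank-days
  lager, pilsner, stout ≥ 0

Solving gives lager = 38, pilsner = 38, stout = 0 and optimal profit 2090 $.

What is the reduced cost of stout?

Binding: hops and malt. Non-binding: fermentation (16 unused).
Slack constraints have shadow price 0 (complementary slackness).
Dual feasibility on the basic columns requires 2·y_hops + 6·y_malt = 22, 4·y_hops + 1·y_malt = 33.
→ y_hops = 8 and y_malt = 1.
Reduced cost of stout: c₃ − yᵀa₃ = 37 − (8·5 + 1·2) = 37 − 42 = -5.

-5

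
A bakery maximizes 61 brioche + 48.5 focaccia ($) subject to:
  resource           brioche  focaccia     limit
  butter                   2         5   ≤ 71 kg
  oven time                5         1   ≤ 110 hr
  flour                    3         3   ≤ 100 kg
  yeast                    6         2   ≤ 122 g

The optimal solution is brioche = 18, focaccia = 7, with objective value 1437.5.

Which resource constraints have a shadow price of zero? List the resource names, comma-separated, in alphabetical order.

butter: 71/71 (binding)
oven time: 97/110 (slack 13)
flour: 75/100 (slack 25)
yeast: 122/122 (binding)
By complementary slackness, a constraint with positive slack has shadow price 0 → flour, oven time.

flour, oven time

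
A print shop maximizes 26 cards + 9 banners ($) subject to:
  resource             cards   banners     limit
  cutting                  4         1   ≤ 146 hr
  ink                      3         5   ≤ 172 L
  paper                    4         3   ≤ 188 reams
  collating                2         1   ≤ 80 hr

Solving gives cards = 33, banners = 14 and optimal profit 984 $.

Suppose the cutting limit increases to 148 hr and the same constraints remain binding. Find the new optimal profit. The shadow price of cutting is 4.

Δb = 2, so new z* = 984 + (4)·(2) = 984 + 8 = 992.

992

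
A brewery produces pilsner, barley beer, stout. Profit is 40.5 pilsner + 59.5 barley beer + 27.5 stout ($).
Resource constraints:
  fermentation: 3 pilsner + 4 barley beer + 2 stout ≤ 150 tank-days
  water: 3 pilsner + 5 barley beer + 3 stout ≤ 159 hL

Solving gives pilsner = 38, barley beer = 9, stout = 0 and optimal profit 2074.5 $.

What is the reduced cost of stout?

-5

Both fermentation and water are binding at x*.
Dual feasibility on the basic columns requires 3·y_fermentation + 3·y_water = 40.5, 4·y_fermentation + 5·y_water = 59.5.
Solving: y_fermentation = 8, y_water = 5.5.
Reduced cost of stout: c₃ − yᵀa₃ = 27.5 − (8·2 + 5.5·3) = 27.5 − 32.5 = -5.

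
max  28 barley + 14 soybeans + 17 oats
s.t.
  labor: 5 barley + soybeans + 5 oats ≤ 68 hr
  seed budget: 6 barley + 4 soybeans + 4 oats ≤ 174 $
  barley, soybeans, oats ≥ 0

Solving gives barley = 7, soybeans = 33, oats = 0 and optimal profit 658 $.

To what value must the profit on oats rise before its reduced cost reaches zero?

22

Both labor and seed budget are binding at x*.
From A_Bᵀ y = c: 5·y_labor + 6·y_seed budget = 28; 1·y_labor + 4·y_seed budget = 14.
Solving: y_labor = 2, y_seed budget = 3.
oats enters the basis when its profit ≥ yᵀa₃ = 2·5 + 3·4 = 22.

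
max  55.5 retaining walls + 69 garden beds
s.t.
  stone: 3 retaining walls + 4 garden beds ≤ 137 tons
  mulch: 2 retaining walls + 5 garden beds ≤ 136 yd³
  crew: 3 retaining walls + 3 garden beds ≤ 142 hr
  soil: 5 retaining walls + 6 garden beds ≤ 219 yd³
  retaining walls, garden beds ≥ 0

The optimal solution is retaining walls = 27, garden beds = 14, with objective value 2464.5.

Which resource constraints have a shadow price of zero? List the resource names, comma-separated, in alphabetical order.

crew, mulch

stone: 137/137 (binding)
mulch: 124/136 (slack 12)
crew: 123/142 (slack 19)
soil: 219/219 (binding)
By complementary slackness, a constraint with positive slack has shadow price 0 → crew, mulch.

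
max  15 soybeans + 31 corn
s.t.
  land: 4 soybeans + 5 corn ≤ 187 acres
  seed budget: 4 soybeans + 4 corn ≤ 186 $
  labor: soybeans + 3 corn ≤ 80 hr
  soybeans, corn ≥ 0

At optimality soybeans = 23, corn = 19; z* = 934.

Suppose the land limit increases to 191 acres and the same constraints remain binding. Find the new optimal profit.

At the optimum: land uses 187 of 187 (binding); seed budget uses 168 of 186 (slack = 18); labor uses 80 of 80 (binding).
Since seed budget is not tight, its dual is 0.
The binding rows give the dual system: 4·y_land + 1·y_labor = 15 and 5·y_land + 3·y_labor = 31.
Solving: y_land = 2, y_labor = 7.
Δz = y_land·Δb = 2 × (4) = 8, so new z* = 934 + 8 = 942.

942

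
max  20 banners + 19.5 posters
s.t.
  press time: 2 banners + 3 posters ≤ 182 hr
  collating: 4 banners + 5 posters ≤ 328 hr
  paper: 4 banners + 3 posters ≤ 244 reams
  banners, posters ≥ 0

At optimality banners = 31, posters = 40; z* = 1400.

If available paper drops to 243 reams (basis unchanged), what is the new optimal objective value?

1396.5

Binding: press time and paper. Non-binding: collating (4 unused).
By complementary slackness, y = 0 for the non-binding constraint.
The binding rows give the dual system: 2·y_press time + 4·y_paper = 20 and 3·y_press time + 3·y_paper = 19.5.
→ y_press time = 3 and y_paper = 3.5.
Δz = y_paper·Δb = 3.5 × (-1) = -3.5, so new z* = 1400 − 3.5 = 1396.5.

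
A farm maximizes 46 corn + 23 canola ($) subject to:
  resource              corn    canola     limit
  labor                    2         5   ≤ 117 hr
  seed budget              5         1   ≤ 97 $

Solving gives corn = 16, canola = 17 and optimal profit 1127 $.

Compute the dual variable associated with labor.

3

At the optimum: labor uses 117 of 117 (binding); seed budget uses 97 of 97 (binding).
Dual feasibility on the basic columns requires 2·y_labor + 5·y_seed budget = 46, 5·y_labor + 1·y_seed budget = 23.
This yields shadow prices y_labor = 3, y_seed budget = 8.
Shadow price of labor = 3.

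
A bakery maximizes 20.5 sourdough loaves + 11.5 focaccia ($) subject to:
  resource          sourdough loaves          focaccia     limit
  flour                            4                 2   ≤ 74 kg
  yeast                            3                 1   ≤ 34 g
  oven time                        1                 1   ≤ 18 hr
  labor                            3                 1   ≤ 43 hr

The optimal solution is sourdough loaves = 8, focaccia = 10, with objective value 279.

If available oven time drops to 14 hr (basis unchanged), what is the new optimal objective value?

251

Check each constraint at x*: flour 52/74 (slack 22); yeast 34/34 (tight); oven time 18/18 (tight); labor 34/43 (slack 9).
By complementary slackness, y = 0 for the non-binding constraints.
The binding rows give the dual system: 3·y_yeast + 1·y_oven time = 20.5 and 1·y_yeast + 1·y_oven time = 11.5.
→ y_yeast = 4.5 and y_oven time = 7.
Δz = y_oven time·Δb = 7 × (-4) = -28, so new z* = 279 − 28 = 251.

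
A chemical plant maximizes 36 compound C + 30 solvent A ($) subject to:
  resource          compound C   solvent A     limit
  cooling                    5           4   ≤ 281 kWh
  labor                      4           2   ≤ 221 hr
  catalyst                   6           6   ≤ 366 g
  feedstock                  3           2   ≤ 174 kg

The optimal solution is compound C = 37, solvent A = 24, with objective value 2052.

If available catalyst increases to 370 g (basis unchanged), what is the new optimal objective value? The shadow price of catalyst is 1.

Δb = 4, so new z* = 2052 + (1)·(4) = 2052 + 4 = 2056.

2056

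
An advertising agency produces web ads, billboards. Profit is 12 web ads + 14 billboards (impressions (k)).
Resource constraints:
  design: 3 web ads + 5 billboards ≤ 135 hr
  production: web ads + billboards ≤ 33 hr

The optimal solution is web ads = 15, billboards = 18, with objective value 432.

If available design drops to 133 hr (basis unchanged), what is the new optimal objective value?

Both design and production are binding at x*.
From A_Bᵀ y = c: 3·y_design + 1·y_production = 12; 5·y_design + 1·y_production = 14.
→ y_design = 1 and y_production = 9.
Δz = y_design·Δb = 1 × (-2) = -2, so new z* = 432 − 2 = 430.

430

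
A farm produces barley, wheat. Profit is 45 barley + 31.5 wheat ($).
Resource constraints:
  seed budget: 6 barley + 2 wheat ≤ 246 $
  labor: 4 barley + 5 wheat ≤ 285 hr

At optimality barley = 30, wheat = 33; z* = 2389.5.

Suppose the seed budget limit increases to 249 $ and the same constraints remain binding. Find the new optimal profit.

At the optimum: seed budget uses 246 of 246 (binding); labor uses 285 of 285 (binding).
Dual feasibility on the basic columns requires 6·y_seed budget + 4·y_labor = 45, 2·y_seed budget + 5·y_labor = 31.5.
Solving: y_seed budget = 4.5, y_labor = 4.5.
Δz = y_seed budget·Δb = 4.5 × (3) = 13.5, so new z* = 2389.5 + 13.5 = 2403.

2403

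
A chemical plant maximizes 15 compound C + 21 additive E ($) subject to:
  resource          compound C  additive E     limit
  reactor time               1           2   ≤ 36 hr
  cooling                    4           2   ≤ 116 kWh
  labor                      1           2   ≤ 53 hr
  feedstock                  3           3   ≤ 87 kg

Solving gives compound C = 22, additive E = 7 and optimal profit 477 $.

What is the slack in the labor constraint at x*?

labor used = 1·22 + 2·7 = 36; slack = 53 − 36 = 17.

17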